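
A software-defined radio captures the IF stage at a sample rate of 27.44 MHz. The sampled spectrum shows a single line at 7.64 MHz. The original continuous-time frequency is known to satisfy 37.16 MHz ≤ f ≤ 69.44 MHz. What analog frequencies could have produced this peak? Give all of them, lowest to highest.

Frequencies that alias to 7.64 MHz are k·fs ± 7.64 MHz for integer k ≥ 0.
k=0: 7.64 MHz.
k=1: 19.8 MHz, 35.08 MHz.
k=2: 47.24 MHz, 62.52 MHz.
k=3: 74.68 MHz, 89.96 MHz.
Within [37.16 MHz, 69.44 MHz]: 47.24 MHz, 62.52 MHz.

47.24 MHz, 62.52 MHz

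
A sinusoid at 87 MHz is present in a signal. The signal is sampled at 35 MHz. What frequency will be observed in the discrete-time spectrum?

87 MHz mod fs = 17 MHz.
17 MHz ≤ fs/2 = 17.5 MHz, appears at 17 MHz.

17 MHz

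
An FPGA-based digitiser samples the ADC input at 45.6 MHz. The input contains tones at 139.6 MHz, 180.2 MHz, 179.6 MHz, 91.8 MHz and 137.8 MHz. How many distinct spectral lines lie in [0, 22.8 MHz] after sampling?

fs/2 = 22.8 MHz.
139.6 MHz mod fs = 2.8 MHz.
2.8 MHz ≤ fs/2 = 22.8 MHz, appears at 2.8 MHz.
180.2 MHz mod fs = 43.4 MHz.
43.4 MHz > fs/2 = 22.8 MHz, folds to fs − 43.4 MHz = 2.2 MHz.
179.6 MHz mod fs = 42.8 MHz.
42.8 MHz > fs/2 = 22.8 MHz, folds to fs − 42.8 MHz = 2.8 MHz.
91.8 MHz mod fs = 0.6 MHz.
0.6 MHz ≤ fs/2 = 22.8 MHz, appears at 0.6 MHz.
137.8 MHz mod fs = 1 MHz.
1 MHz ≤ fs/2 = 22.8 MHz, appears at 1 MHz.
Distinct values: {0.6 MHz, 1 MHz, 2.2 MHz, 2.8 MHz} → 4.

4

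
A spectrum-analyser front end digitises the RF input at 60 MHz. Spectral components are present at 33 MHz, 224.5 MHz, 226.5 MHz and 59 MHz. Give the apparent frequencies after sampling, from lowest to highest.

fs/2 = 30 MHz.
33 MHz > fs/2 = 30 MHz, folds to fs − 33 MHz = 27 MHz.
224.5 MHz mod fs = 44.5 MHz.
44.5 MHz > fs/2 = 30 MHz, folds to fs − 44.5 MHz = 15.5 MHz.
226.5 MHz mod fs = 46.5 MHz.
46.5 MHz > fs/2 = 30 MHz, folds to fs − 46.5 MHz = 13.5 MHz.
59 MHz > fs/2 = 30 MHz, folds to fs − 59 MHz = 1 MHz.
Distinct values: {1 MHz, 13.5 MHz, 15.5 MHz, 27 MHz}.

1 MHz, 13.5 MHz, 15.5 MHz, 27 MHz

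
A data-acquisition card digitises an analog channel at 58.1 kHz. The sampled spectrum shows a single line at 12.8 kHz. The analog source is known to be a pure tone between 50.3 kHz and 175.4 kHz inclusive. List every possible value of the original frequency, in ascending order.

70.9 kHz, 103.4 kHz, 129 kHz, 161.5 kHz

Frequencies that alias to 12.8 kHz are k·fs ± 12.8 kHz for integer k ≥ 0.
k=0: 12.8 kHz.
k=1: 45.3 kHz, 70.9 kHz.
k=2: 103.4 kHz, 129 kHz.
k=3: 161.5 kHz, 187.1 kHz.
k=4: 219.6 kHz, 245.2 kHz.
Within [50.3 kHz, 175.4 kHz]: 70.9 kHz, 103.4 kHz, 129 kHz, 161.5 kHz.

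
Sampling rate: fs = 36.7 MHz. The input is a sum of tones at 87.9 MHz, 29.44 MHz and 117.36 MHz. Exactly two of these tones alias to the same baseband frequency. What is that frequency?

fs/2 = 18.35 MHz.
87.9 MHz mod fs = 14.5 MHz.
14.5 MHz ≤ fs/2 = 18.35 MHz, appears at 14.5 MHz.
29.44 MHz > fs/2 = 18.35 MHz, folds to fs − 29.44 MHz = 7.26 MHz.
117.36 MHz mod fs = 7.26 MHz.
7.26 MHz ≤ fs/2 = 18.35 MHz, appears at 7.26 MHz.
29.44 MHz and 117.36 MHz both map to 7.26 MHz.

7.26 MHz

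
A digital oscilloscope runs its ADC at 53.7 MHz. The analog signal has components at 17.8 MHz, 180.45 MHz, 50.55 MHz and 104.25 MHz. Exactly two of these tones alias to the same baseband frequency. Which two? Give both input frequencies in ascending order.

fs/2 = 26.85 MHz.
17.8 MHz ≤ fs/2 = 26.85 MHz, passes unchanged.
180.45 MHz mod fs = 19.35 MHz.
19.35 MHz ≤ fs/2 = 26.85 MHz, appears at 19.35 MHz.
50.55 MHz > fs/2 = 26.85 MHz, folds to fs − 50.55 MHz = 3.15 MHz.
104.25 MHz mod fs = 50.55 MHz.
50.55 MHz > fs/2 = 26.85 MHz, folds to fs − 50.55 MHz = 3.15 MHz.
50.55 MHz and 104.25 MHz both map to 3.15 MHz.

50.55 MHz, 104.25 MHz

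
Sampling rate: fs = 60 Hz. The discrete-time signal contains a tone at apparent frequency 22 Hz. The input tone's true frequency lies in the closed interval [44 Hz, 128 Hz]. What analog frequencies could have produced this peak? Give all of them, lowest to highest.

82 Hz, 98 Hz

Frequencies that alias to 22 Hz are k·fs ± 22 Hz for integer k ≥ 0.
k=0: 22 Hz.
k=1: 38 Hz, 82 Hz.
k=2: 98 Hz, 142 Hz.
k=3: 158 Hz, 202 Hz.
Within [44 Hz, 128 Hz]: 82 Hz, 98 Hz.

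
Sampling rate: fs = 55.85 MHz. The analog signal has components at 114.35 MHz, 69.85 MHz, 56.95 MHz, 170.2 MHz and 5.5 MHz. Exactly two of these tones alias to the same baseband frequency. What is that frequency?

fs/2 = 27.925 MHz.
114.35 MHz mod fs = 2.65 MHz.
2.65 MHz ≤ fs/2 = 27.925 MHz, appears at 2.65 MHz.
69.85 MHz mod fs = 14 MHz.
14 MHz ≤ fs/2 = 27.925 MHz, appears at 14 MHz.
56.95 MHz mod fs = 1.1 MHz.
1.1 MHz ≤ fs/2 = 27.925 MHz, appears at 1.1 MHz.
170.2 MHz mod fs = 2.65 MHz.
2.65 MHz ≤ fs/2 = 27.925 MHz, appears at 2.65 MHz.
5.5 MHz ≤ fs/2 = 27.925 MHz, passes unchanged.
114.35 MHz and 170.2 MHz both map to 2.65 MHz.

2.65 MHz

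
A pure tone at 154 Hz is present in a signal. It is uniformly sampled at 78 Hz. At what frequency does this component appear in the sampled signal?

2 Hz

154 Hz mod fs = 76 Hz.
76 Hz > fs/2 = 39 Hz, folds to fs − 76 Hz = 2 Hz.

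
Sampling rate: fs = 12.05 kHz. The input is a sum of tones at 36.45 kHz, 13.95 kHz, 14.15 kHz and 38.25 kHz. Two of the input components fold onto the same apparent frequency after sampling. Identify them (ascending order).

fs/2 = 6.025 kHz.
36.45 kHz mod fs = 0.3 kHz.
0.3 kHz ≤ fs/2 = 6.025 kHz, appears at 0.3 kHz.
13.95 kHz mod fs = 1.9 kHz.
1.9 kHz ≤ fs/2 = 6.025 kHz, appears at 1.9 kHz.
14.15 kHz mod fs = 2.1 kHz.
2.1 kHz ≤ fs/2 = 6.025 kHz, appears at 2.1 kHz.
38.25 kHz mod fs = 2.1 kHz.
2.1 kHz ≤ fs/2 = 6.025 kHz, appears at 2.1 kHz.
14.15 kHz and 38.25 kHz both map to 2.1 kHz.

14.15 kHz, 38.25 kHz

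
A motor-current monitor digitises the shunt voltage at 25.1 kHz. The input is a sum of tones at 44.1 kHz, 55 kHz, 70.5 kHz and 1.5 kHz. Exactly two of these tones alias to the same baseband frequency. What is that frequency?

4.8 kHz

fs/2 = 12.55 kHz.
44.1 kHz mod fs = 19 kHz.
19 kHz > fs/2 = 12.55 kHz, folds to fs − 19 kHz = 6.1 kHz.
55 kHz mod fs = 4.8 kHz.
4.8 kHz ≤ fs/2 = 12.55 kHz, appears at 4.8 kHz.
70.5 kHz mod fs = 20.3 kHz.
20.3 kHz > fs/2 = 12.55 kHz, folds to fs − 20.3 kHz = 4.8 kHz.
1.5 kHz ≤ fs/2 = 12.55 kHz, passes unchanged.
55 kHz and 70.5 kHz both map to 4.8 kHz.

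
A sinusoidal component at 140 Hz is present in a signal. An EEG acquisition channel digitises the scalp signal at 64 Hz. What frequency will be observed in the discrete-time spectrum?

140 Hz mod fs = 12 Hz.
12 Hz ≤ fs/2 = 32 Hz, appears at 12 Hz.

12 Hz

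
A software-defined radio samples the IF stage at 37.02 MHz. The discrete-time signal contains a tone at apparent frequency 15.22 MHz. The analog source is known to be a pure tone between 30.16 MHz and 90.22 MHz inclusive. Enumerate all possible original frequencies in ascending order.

Frequencies that alias to 15.22 MHz are k·fs ± 15.22 MHz for integer k ≥ 0.
k=0: 15.22 MHz.
k=1: 21.8 MHz, 52.24 MHz.
k=2: 58.82 MHz, 89.26 MHz.
k=3: 95.84 MHz, 126.28 MHz.
Within [30.16 MHz, 90.22 MHz]: 52.24 MHz, 58.82 MHz, 89.26 MHz.

52.24 MHz, 58.82 MHz, 89.26 MHz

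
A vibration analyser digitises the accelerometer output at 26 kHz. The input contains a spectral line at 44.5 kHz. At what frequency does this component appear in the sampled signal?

44.5 kHz mod fs = 18.5 kHz.
18.5 kHz > fs/2 = 13 kHz, folds to fs − 18.5 kHz = 7.5 kHz.

7.5 kHz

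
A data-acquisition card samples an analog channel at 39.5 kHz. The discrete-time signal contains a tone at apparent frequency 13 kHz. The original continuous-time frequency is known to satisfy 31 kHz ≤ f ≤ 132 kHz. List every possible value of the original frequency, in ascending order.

Frequencies that alias to 13 kHz are k·fs ± 13 kHz for integer k ≥ 0.
k=0: 13 kHz.
k=1: 26.5 kHz, 52.5 kHz.
k=2: 66 kHz, 92 kHz.
k=3: 105.5 kHz, 131.5 kHz.
k=4: 145 kHz, 171 kHz.
Within [31 kHz, 132 kHz]: 52.5 kHz, 66 kHz, 92 kHz, 105.5 kHz, 131.5 kHz.

52.5 kHz, 66 kHz, 92 kHz, 105.5 kHz, 131.5 kHz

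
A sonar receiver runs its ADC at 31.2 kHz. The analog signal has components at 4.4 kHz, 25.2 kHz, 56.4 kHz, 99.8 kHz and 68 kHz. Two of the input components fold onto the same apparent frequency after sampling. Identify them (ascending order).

fs/2 = 15.6 kHz.
4.4 kHz ≤ fs/2 = 15.6 kHz, passes unchanged.
25.2 kHz > fs/2 = 15.6 kHz, folds to fs − 25.2 kHz = 6 kHz.
56.4 kHz mod fs = 25.2 kHz.
25.2 kHz > fs/2 = 15.6 kHz, folds to fs − 25.2 kHz = 6 kHz.
99.8 kHz mod fs = 6.2 kHz.
6.2 kHz ≤ fs/2 = 15.6 kHz, appears at 6.2 kHz.
68 kHz mod fs = 5.6 kHz.
5.6 kHz ≤ fs/2 = 15.6 kHz, appears at 5.6 kHz.
25.2 kHz and 56.4 kHz both map to 6 kHz.

25.2 kHz, 56.4 kHz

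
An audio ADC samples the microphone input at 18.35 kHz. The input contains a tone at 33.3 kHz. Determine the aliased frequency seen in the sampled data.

3.4 kHz

33.3 kHz mod fs = 14.95 kHz.
14.95 kHz > fs/2 = 9.175 kHz, folds to fs − 14.95 kHz = 3.4 kHz.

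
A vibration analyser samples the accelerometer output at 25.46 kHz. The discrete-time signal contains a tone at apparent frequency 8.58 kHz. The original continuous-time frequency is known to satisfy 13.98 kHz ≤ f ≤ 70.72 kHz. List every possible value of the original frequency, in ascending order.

Frequencies that alias to 8.58 kHz are k·fs ± 8.58 kHz for integer k ≥ 0.
k=0: 8.58 kHz.
k=1: 16.88 kHz, 34.04 kHz.
k=2: 42.34 kHz, 59.5 kHz.
k=3: 67.8 kHz, 84.96 kHz.
k=4: 93.26 kHz, 110.42 kHz.
Within [13.98 kHz, 70.72 kHz]: 16.88 kHz, 34.04 kHz, 42.34 kHz, 59.5 kHz, 67.8 kHz.

16.88 kHz, 34.04 kHz, 42.34 kHz, 59.5 kHz, 67.8 kHz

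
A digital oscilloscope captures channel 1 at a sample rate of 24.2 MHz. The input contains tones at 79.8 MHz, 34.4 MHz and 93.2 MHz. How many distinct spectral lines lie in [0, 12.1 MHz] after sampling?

fs/2 = 12.1 MHz.
79.8 MHz mod fs = 7.2 MHz.
7.2 MHz ≤ fs/2 = 12.1 MHz, appears at 7.2 MHz.
34.4 MHz mod fs = 10.2 MHz.
10.2 MHz ≤ fs/2 = 12.1 MHz, appears at 10.2 MHz.
93.2 MHz mod fs = 20.6 MHz.
20.6 MHz > fs/2 = 12.1 MHz, folds to fs − 20.6 MHz = 3.6 MHz.
Distinct values: {3.6 MHz, 7.2 MHz, 10.2 MHz} → 3.

3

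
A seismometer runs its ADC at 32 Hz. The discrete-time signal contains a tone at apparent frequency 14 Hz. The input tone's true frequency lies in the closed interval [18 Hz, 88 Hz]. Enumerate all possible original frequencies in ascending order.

Frequencies that alias to 14 Hz are k·fs ± 14 Hz for integer k ≥ 0.
k=0: 14 Hz.
k=1: 18 Hz, 46 Hz.
k=2: 50 Hz, 78 Hz.
k=3: 82 Hz, 110 Hz.
k=4: 114 Hz, 142 Hz.
Within [18 Hz, 88 Hz]: 18 Hz, 46 Hz, 50 Hz, 78 Hz, 82 Hz.

18 Hz, 46 Hz, 50 Hz, 78 Hz, 82 Hz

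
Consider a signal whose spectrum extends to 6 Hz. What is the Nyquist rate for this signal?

12 Hz

Nyquist rate = 2 × 6 Hz = 12 Hz.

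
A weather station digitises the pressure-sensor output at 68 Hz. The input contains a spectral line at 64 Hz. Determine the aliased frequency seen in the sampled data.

4 Hz

64 Hz > fs/2 = 34 Hz, folds to fs − 64 Hz = 4 Hz.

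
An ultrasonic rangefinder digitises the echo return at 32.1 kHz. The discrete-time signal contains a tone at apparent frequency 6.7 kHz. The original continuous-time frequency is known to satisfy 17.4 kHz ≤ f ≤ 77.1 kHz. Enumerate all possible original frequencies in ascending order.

25.4 kHz, 38.8 kHz, 57.5 kHz, 70.9 kHz

Frequencies that alias to 6.7 kHz are k·fs ± 6.7 kHz for integer k ≥ 0.
k=0: 6.7 kHz.
k=1: 25.4 kHz, 38.8 kHz.
k=2: 57.5 kHz, 70.9 kHz.
k=3: 89.6 kHz, 103 kHz.
Within [17.4 kHz, 77.1 kHz]: 25.4 kHz, 38.8 kHz, 57.5 kHz, 70.9 kHz.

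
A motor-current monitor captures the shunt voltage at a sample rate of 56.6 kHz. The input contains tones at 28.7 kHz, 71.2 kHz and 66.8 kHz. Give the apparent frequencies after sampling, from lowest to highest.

10.2 kHz, 14.6 kHz, 27.9 kHz

fs/2 = 28.3 kHz.
28.7 kHz > fs/2 = 28.3 kHz, folds to fs − 28.7 kHz = 27.9 kHz.
71.2 kHz mod fs = 14.6 kHz.
14.6 kHz ≤ fs/2 = 28.3 kHz, appears at 14.6 kHz.
66.8 kHz mod fs = 10.2 kHz.
10.2 kHz ≤ fs/2 = 28.3 kHz, appears at 10.2 kHz.
Distinct values: {10.2 kHz, 14.6 kHz, 27.9 kHz}.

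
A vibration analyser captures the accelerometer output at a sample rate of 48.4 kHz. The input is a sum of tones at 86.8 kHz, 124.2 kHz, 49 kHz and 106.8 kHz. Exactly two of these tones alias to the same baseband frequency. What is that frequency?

fs/2 = 24.2 kHz.
86.8 kHz mod fs = 38.4 kHz.
38.4 kHz > fs/2 = 24.2 kHz, folds to fs − 38.4 kHz = 10 kHz.
124.2 kHz mod fs = 27.4 kHz.
27.4 kHz > fs/2 = 24.2 kHz, folds to fs − 27.4 kHz = 21 kHz.
49 kHz mod fs = 0.6 kHz.
0.6 kHz ≤ fs/2 = 24.2 kHz, appears at 0.6 kHz.
106.8 kHz mod fs = 10 kHz.
10 kHz ≤ fs/2 = 24.2 kHz, appears at 10 kHz.
86.8 kHz and 106.8 kHz both map to 10 kHz.

10 kHz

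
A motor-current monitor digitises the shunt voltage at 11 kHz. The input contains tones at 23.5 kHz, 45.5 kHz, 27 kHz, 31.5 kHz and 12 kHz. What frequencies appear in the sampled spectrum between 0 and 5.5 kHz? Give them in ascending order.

1 kHz, 1.5 kHz, 5 kHz

fs/2 = 5.5 kHz.
23.5 kHz mod fs = 1.5 kHz.
1.5 kHz ≤ fs/2 = 5.5 kHz, appears at 1.5 kHz.
45.5 kHz mod fs = 1.5 kHz.
1.5 kHz ≤ fs/2 = 5.5 kHz, appears at 1.5 kHz.
27 kHz mod fs = 5 kHz.
5 kHz ≤ fs/2 = 5.5 kHz, appears at 5 kHz.
31.5 kHz mod fs = 9.5 kHz.
9.5 kHz > fs/2 = 5.5 kHz, folds to fs − 9.5 kHz = 1.5 kHz.
12 kHz mod fs = 1 kHz.
1 kHz ≤ fs/2 = 5.5 kHz, appears at 1 kHz.
Distinct values: {1 kHz, 1.5 kHz, 5 kHz}.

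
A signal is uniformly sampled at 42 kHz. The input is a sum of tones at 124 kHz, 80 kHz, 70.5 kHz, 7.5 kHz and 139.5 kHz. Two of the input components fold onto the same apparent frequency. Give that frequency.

fs/2 = 21 kHz.
124 kHz mod fs = 40 kHz.
40 kHz > fs/2 = 21 kHz, folds to fs − 40 kHz = 2 kHz.
80 kHz mod fs = 38 kHz.
38 kHz > fs/2 = 21 kHz, folds to fs − 38 kHz = 4 kHz.
70.5 kHz mod fs = 28.5 kHz.
28.5 kHz > fs/2 = 21 kHz, folds to fs − 28.5 kHz = 13.5 kHz.
7.5 kHz ≤ fs/2 = 21 kHz, passes unchanged.
139.5 kHz mod fs = 13.5 kHz.
13.5 kHz ≤ fs/2 = 21 kHz, appears at 13.5 kHz.
70.5 kHz and 139.5 kHz both map to 13.5 kHz.

13.5 kHz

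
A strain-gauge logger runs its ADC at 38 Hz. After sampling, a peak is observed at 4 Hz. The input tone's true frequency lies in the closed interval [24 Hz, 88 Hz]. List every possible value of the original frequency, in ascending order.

Frequencies that alias to 4 Hz are k·fs ± 4 Hz for integer k ≥ 0.
k=0: 4 Hz.
k=1: 34 Hz, 42 Hz.
k=2: 72 Hz, 80 Hz.
k=3: 110 Hz, 118 Hz.
Within [24 Hz, 88 Hz]: 34 Hz, 42 Hz, 72 Hz, 80 Hz.

34 Hz, 42 Hz, 72 Hz, 80 Hz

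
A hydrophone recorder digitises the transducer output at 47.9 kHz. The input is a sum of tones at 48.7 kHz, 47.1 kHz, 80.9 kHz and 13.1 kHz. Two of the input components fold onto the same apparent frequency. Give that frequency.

fs/2 = 23.95 kHz.
48.7 kHz mod fs = 0.8 kHz.
0.8 kHz ≤ fs/2 = 23.95 kHz, appears at 0.8 kHz.
47.1 kHz > fs/2 = 23.95 kHz, folds to fs − 47.1 kHz = 0.8 kHz.
80.9 kHz mod fs = 33 kHz.
33 kHz > fs/2 = 23.95 kHz, folds to fs − 33 kHz = 14.9 kHz.
13.1 kHz ≤ fs/2 = 23.95 kHz, passes unchanged.
47.1 kHz and 48.7 kHz both map to 0.8 kHz.

0.8 kHz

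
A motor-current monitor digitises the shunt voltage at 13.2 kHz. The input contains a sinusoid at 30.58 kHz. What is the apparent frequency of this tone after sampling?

30.58 kHz mod fs = 4.18 kHz.
4.18 kHz ≤ fs/2 = 6.6 kHz, appears at 4.18 kHz.

4.18 kHz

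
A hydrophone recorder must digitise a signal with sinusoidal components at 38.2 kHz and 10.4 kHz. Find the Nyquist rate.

Highest-frequency component: 38.2 kHz.
Nyquist rate = 2 × 38.2 kHz = 76.4 kHz.

76.4 kHz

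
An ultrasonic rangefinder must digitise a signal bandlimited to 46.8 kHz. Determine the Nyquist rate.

Nyquist rate = 2 × 46.8 kHz = 93.6 kHz.

93.6 kHz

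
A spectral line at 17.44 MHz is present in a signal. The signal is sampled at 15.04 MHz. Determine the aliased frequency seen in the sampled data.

17.44 MHz mod fs = 2.4 MHz.
2.4 MHz ≤ fs/2 = 7.52 MHz, appears at 2.4 MHz.

2.4 MHz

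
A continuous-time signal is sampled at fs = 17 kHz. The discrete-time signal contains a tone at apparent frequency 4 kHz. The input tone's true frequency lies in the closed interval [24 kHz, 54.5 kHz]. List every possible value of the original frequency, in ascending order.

Frequencies that alias to 4 kHz are k·fs ± 4 kHz for integer k ≥ 0.
k=0: 4 kHz.
k=1: 13 kHz, 21 kHz.
k=2: 30 kHz, 38 kHz.
k=3: 47 kHz, 55 kHz.
k=4: 64 kHz, 72 kHz.
Within [24 kHz, 54.5 kHz]: 30 kHz, 38 kHz, 47 kHz.

30 kHz, 38 kHz, 47 kHz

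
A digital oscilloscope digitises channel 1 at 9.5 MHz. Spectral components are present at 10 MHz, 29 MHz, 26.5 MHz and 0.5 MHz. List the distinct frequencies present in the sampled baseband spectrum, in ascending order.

0.5 MHz, 2 MHz

fs/2 = 4.75 MHz.
10 MHz mod fs = 0.5 MHz.
0.5 MHz ≤ fs/2 = 4.75 MHz, appears at 0.5 MHz.
29 MHz mod fs = 0.5 MHz.
0.5 MHz ≤ fs/2 = 4.75 MHz, appears at 0.5 MHz.
26.5 MHz mod fs = 7.5 MHz.
7.5 MHz > fs/2 = 4.75 MHz, folds to fs − 7.5 MHz = 2 MHz.
0.5 MHz ≤ fs/2 = 4.75 MHz, passes unchanged.
Distinct values: {0.5 MHz, 2 MHz}.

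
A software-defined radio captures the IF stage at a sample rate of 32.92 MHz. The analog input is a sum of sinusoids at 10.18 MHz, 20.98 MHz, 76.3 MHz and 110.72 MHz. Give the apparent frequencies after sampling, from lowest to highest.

10.18 MHz, 10.46 MHz, 11.94 MHz, 11.96 MHz

fs/2 = 16.46 MHz.
10.18 MHz ≤ fs/2 = 16.46 MHz, passes unchanged.
20.98 MHz > fs/2 = 16.46 MHz, folds to fs − 20.98 MHz = 11.94 MHz.
76.3 MHz mod fs = 10.46 MHz.
10.46 MHz ≤ fs/2 = 16.46 MHz, appears at 10.46 MHz.
110.72 MHz mod fs = 11.96 MHz.
11.96 MHz ≤ fs/2 = 16.46 MHz, appears at 11.96 MHz.
Distinct values: {10.18 MHz, 10.46 MHz, 11.94 MHz, 11.96 MHz}.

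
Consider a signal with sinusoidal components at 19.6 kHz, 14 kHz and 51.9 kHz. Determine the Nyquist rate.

Highest-frequency component: 51.9 kHz.
Nyquist rate = 2 × 51.9 kHz = 103.8 kHz.

103.8 kHz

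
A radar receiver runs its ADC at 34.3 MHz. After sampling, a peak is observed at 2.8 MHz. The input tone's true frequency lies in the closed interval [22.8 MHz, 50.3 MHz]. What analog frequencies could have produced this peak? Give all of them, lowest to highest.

Frequencies that alias to 2.8 MHz are k·fs ± 2.8 MHz for integer k ≥ 0.
k=0: 2.8 MHz.
k=1: 31.5 MHz, 37.1 MHz.
k=2: 65.8 MHz, 71.4 MHz.
Within [22.8 MHz, 50.3 MHz]: 31.5 MHz, 37.1 MHz.

31.5 MHz, 37.1 MHz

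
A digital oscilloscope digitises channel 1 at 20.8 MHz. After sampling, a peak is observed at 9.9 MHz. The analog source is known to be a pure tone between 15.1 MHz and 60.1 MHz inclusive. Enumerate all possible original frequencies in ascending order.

Frequencies that alias to 9.9 MHz are k·fs ± 9.9 MHz for integer k ≥ 0.
k=0: 9.9 MHz.
k=1: 10.9 MHz, 30.7 MHz.
k=2: 31.7 MHz, 51.5 MHz.
k=3: 52.5 MHz, 72.3 MHz.
k=4: 73.3 MHz, 93.1 MHz.
Within [15.1 MHz, 60.1 MHz]: 30.7 MHz, 31.7 MHz, 51.5 MHz, 52.5 MHz.

30.7 MHz, 31.7 MHz, 51.5 MHz, 52.5 MHz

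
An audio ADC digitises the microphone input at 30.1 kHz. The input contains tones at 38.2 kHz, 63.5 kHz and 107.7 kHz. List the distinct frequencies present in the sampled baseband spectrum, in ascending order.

3.3 kHz, 8.1 kHz, 12.7 kHz

fs/2 = 15.05 kHz.
38.2 kHz mod fs = 8.1 kHz.
8.1 kHz ≤ fs/2 = 15.05 kHz, appears at 8.1 kHz.
63.5 kHz mod fs = 3.3 kHz.
3.3 kHz ≤ fs/2 = 15.05 kHz, appears at 3.3 kHz.
107.7 kHz mod fs = 17.4 kHz.
17.4 kHz > fs/2 = 15.05 kHz, folds to fs − 17.4 kHz = 12.7 kHz.
Distinct values: {3.3 kHz, 8.1 kHz, 12.7 kHz}.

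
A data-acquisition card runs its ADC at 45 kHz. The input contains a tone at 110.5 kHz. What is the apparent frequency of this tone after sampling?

20.5 kHz

110.5 kHz mod fs = 20.5 kHz.
20.5 kHz ≤ fs/2 = 22.5 kHz, appears at 20.5 kHz.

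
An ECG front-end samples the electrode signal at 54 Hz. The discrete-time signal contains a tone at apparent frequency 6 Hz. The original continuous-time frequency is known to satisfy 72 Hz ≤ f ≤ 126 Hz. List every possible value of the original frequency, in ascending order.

102 Hz, 114 Hz

Frequencies that alias to 6 Hz are k·fs ± 6 Hz for integer k ≥ 0.
k=0: 6 Hz.
k=1: 48 Hz, 60 Hz.
k=2: 102 Hz, 114 Hz.
k=3: 156 Hz, 168 Hz.
Within [72 Hz, 126 Hz]: 102 Hz, 114 Hz.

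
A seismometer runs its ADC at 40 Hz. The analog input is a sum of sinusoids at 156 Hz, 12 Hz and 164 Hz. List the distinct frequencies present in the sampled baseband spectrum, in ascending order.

4 Hz, 12 Hz

fs/2 = 20 Hz.
156 Hz mod fs = 36 Hz.
36 Hz > fs/2 = 20 Hz, folds to fs − 36 Hz = 4 Hz.
12 Hz ≤ fs/2 = 20 Hz, passes unchanged.
164 Hz mod fs = 4 Hz.
4 Hz ≤ fs/2 = 20 Hz, appears at 4 Hz.
Distinct values: {4 Hz, 12 Hz}.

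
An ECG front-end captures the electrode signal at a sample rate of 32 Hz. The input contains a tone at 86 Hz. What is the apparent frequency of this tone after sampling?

86 Hz mod fs = 22 Hz.
22 Hz > fs/2 = 16 Hz, folds to fs − 22 Hz = 10 Hz.

10 Hz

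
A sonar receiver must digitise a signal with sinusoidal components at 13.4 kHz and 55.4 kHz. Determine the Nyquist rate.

Highest-frequency component: 55.4 kHz.
Nyquist rate = 2 × 55.4 kHz = 110.8 kHz.

110.8 kHz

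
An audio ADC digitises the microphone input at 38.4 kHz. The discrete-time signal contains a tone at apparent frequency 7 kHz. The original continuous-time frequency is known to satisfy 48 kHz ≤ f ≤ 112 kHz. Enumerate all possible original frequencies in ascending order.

69.8 kHz, 83.8 kHz, 108.2 kHz

Frequencies that alias to 7 kHz are k·fs ± 7 kHz for integer k ≥ 0.
k=0: 7 kHz.
k=1: 31.4 kHz, 45.4 kHz.
k=2: 69.8 kHz, 83.8 kHz.
k=3: 108.2 kHz, 122.2 kHz.
k=4: 146.6 kHz, 160.6 kHz.
Within [48 kHz, 112 kHz]: 69.8 kHz, 83.8 kHz, 108.2 kHz.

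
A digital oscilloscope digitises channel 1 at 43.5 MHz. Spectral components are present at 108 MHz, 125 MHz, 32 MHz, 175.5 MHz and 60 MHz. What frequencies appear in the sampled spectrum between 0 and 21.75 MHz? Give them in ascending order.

fs/2 = 21.75 MHz.
108 MHz mod fs = 21 MHz.
21 MHz ≤ fs/2 = 21.75 MHz, appears at 21 MHz.
125 MHz mod fs = 38 MHz.
38 MHz > fs/2 = 21.75 MHz, folds to fs − 38 MHz = 5.5 MHz.
32 MHz > fs/2 = 21.75 MHz, folds to fs − 32 MHz = 11.5 MHz.
175.5 MHz mod fs = 1.5 MHz.
1.5 MHz ≤ fs/2 = 21.75 MHz, appears at 1.5 MHz.
60 MHz mod fs = 16.5 MHz.
16.5 MHz ≤ fs/2 = 21.75 MHz, appears at 16.5 MHz.
Distinct values: {1.5 MHz, 5.5 MHz, 11.5 MHz, 16.5 MHz, 21 MHz}.

1.5 MHz, 5.5 MHz, 11.5 MHz, 16.5 MHz, 21 MHz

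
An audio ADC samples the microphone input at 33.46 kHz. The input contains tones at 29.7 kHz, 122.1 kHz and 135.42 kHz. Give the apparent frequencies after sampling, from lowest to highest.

fs/2 = 16.73 kHz.
29.7 kHz > fs/2 = 16.73 kHz, folds to fs − 29.7 kHz = 3.76 kHz.
122.1 kHz mod fs = 21.72 kHz.
21.72 kHz > fs/2 = 16.73 kHz, folds to fs − 21.72 kHz = 11.74 kHz.
135.42 kHz mod fs = 1.58 kHz.
1.58 kHz ≤ fs/2 = 16.73 kHz, appears at 1.58 kHz.
Distinct values: {1.58 kHz, 3.76 kHz, 11.74 kHz}.

1.58 kHz, 3.76 kHz, 11.74 kHz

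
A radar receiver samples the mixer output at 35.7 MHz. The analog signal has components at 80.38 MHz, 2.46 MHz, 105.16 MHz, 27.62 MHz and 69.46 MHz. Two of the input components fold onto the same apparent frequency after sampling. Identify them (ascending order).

69.46 MHz, 105.16 MHz

fs/2 = 17.85 MHz.
80.38 MHz mod fs = 8.98 MHz.
8.98 MHz ≤ fs/2 = 17.85 MHz, appears at 8.98 MHz.
2.46 MHz ≤ fs/2 = 17.85 MHz, passes unchanged.
105.16 MHz mod fs = 33.76 MHz.
33.76 MHz > fs/2 = 17.85 MHz, folds to fs − 33.76 MHz = 1.94 MHz.
27.62 MHz > fs/2 = 17.85 MHz, folds to fs − 27.62 MHz = 8.08 MHz.
69.46 MHz mod fs = 33.76 MHz.
33.76 MHz > fs/2 = 17.85 MHz, folds to fs − 33.76 MHz = 1.94 MHz.
69.46 MHz and 105.16 MHz both map to 1.94 MHz.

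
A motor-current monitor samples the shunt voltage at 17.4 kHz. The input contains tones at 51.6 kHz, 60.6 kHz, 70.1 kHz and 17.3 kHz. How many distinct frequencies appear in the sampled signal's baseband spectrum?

4

fs/2 = 8.7 kHz.
51.6 kHz mod fs = 16.8 kHz.
16.8 kHz > fs/2 = 8.7 kHz, folds to fs − 16.8 kHz = 0.6 kHz.
60.6 kHz mod fs = 8.4 kHz.
8.4 kHz ≤ fs/2 = 8.7 kHz, appears at 8.4 kHz.
70.1 kHz mod fs = 0.5 kHz.
0.5 kHz ≤ fs/2 = 8.7 kHz, appears at 0.5 kHz.
17.3 kHz > fs/2 = 8.7 kHz, folds to fs − 17.3 kHz = 0.1 kHz.
Distinct values: {0.1 kHz, 0.5 kHz, 0.6 kHz, 8.4 kHz} → 4.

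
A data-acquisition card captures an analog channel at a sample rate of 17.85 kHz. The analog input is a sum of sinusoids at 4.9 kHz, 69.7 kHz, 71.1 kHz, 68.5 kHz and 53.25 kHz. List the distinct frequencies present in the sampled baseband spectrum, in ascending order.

fs/2 = 8.925 kHz.
4.9 kHz ≤ fs/2 = 8.925 kHz, passes unchanged.
69.7 kHz mod fs = 16.15 kHz.
16.15 kHz > fs/2 = 8.925 kHz, folds to fs − 16.15 kHz = 1.7 kHz.
71.1 kHz mod fs = 17.55 kHz.
17.55 kHz > fs/2 = 8.925 kHz, folds to fs − 17.55 kHz = 0.3 kHz.
68.5 kHz mod fs = 14.95 kHz.
14.95 kHz > fs/2 = 8.925 kHz, folds to fs − 14.95 kHz = 2.9 kHz.
53.25 kHz mod fs = 17.55 kHz.
17.55 kHz > fs/2 = 8.925 kHz, folds to fs − 17.55 kHz = 0.3 kHz.
Distinct values: {0.3 kHz, 1.7 kHz, 2.9 kHz, 4.9 kHz}.

0.3 kHz, 1.7 kHz, 2.9 kHz, 4.9 kHz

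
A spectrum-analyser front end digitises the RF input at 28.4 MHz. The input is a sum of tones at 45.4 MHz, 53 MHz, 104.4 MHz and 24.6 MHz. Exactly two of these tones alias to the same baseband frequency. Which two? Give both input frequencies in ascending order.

24.6 MHz, 53 MHz

fs/2 = 14.2 MHz.
45.4 MHz mod fs = 17 MHz.
17 MHz > fs/2 = 14.2 MHz, folds to fs − 17 MHz = 11.4 MHz.
53 MHz mod fs = 24.6 MHz.
24.6 MHz > fs/2 = 14.2 MHz, folds to fs − 24.6 MHz = 3.8 MHz.
104.4 MHz mod fs = 19.2 MHz.
19.2 MHz > fs/2 = 14.2 MHz, folds to fs − 19.2 MHz = 9.2 MHz.
24.6 MHz > fs/2 = 14.2 MHz, folds to fs − 24.6 MHz = 3.8 MHz.
24.6 MHz and 53 MHz both map to 3.8 MHz.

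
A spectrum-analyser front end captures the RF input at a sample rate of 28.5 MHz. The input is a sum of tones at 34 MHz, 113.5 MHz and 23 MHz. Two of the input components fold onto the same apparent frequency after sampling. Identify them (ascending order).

fs/2 = 14.25 MHz.
34 MHz mod fs = 5.5 MHz.
5.5 MHz ≤ fs/2 = 14.25 MHz, appears at 5.5 MHz.
113.5 MHz mod fs = 28 MHz.
28 MHz > fs/2 = 14.25 MHz, folds to fs − 28 MHz = 0.5 MHz.
23 MHz > fs/2 = 14.25 MHz, folds to fs − 23 MHz = 5.5 MHz.
23 MHz and 34 MHz both map to 5.5 MHz.

23 MHz, 34 MHz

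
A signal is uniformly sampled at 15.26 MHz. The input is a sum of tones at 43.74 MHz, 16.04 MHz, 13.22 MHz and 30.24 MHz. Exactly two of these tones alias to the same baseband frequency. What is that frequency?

2.04 MHz

fs/2 = 7.63 MHz.
43.74 MHz mod fs = 13.22 MHz.
13.22 MHz > fs/2 = 7.63 MHz, folds to fs − 13.22 MHz = 2.04 MHz.
16.04 MHz mod fs = 0.78 MHz.
0.78 MHz ≤ fs/2 = 7.63 MHz, appears at 0.78 MHz.
13.22 MHz > fs/2 = 7.63 MHz, folds to fs − 13.22 MHz = 2.04 MHz.
30.24 MHz mod fs = 14.98 MHz.
14.98 MHz > fs/2 = 7.63 MHz, folds to fs − 14.98 MHz = 0.28 MHz.
13.22 MHz and 43.74 MHz both map to 2.04 MHz.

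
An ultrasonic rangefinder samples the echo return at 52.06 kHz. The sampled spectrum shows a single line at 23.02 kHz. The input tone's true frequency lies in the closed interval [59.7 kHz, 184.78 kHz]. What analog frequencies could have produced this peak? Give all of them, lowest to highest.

75.08 kHz, 81.1 kHz, 127.14 kHz, 133.16 kHz, 179.2 kHz

Frequencies that alias to 23.02 kHz are k·fs ± 23.02 kHz for integer k ≥ 0.
k=0: 23.02 kHz.
k=1: 29.04 kHz, 75.08 kHz.
k=2: 81.1 kHz, 127.14 kHz.
k=3: 133.16 kHz, 179.2 kHz.
k=4: 185.22 kHz, 231.26 kHz.
Within [59.7 kHz, 184.78 kHz]: 75.08 kHz, 81.1 kHz, 127.14 kHz, 133.16 kHz, 179.2 kHz.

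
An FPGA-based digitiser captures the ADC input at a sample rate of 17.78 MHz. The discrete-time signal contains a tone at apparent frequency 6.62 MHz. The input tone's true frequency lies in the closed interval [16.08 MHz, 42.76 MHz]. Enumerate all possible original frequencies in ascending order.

Frequencies that alias to 6.62 MHz are k·fs ± 6.62 MHz for integer k ≥ 0.
k=0: 6.62 MHz.
k=1: 11.16 MHz, 24.4 MHz.
k=2: 28.94 MHz, 42.18 MHz.
k=3: 46.72 MHz, 59.96 MHz.
Within [16.08 MHz, 42.76 MHz]: 24.4 MHz, 28.94 MHz, 42.18 MHz.

24.4 MHz, 28.94 MHz, 42.18 MHz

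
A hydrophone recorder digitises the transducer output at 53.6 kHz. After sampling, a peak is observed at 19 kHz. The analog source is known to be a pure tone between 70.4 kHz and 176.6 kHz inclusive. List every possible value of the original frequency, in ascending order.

72.6 kHz, 88.2 kHz, 126.2 kHz, 141.8 kHz

Frequencies that alias to 19 kHz are k·fs ± 19 kHz for integer k ≥ 0.
k=0: 19 kHz.
k=1: 34.6 kHz, 72.6 kHz.
k=2: 88.2 kHz, 126.2 kHz.
k=3: 141.8 kHz, 179.8 kHz.
k=4: 195.4 kHz, 233.4 kHz.
Within [70.4 kHz, 176.6 kHz]: 72.6 kHz, 88.2 kHz, 126.2 kHz, 141.8 kHz.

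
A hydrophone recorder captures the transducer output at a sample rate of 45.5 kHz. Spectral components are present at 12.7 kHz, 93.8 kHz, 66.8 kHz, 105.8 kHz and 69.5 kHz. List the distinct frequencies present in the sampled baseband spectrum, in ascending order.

fs/2 = 22.75 kHz.
12.7 kHz ≤ fs/2 = 22.75 kHz, passes unchanged.
93.8 kHz mod fs = 2.8 kHz.
2.8 kHz ≤ fs/2 = 22.75 kHz, appears at 2.8 kHz.
66.8 kHz mod fs = 21.3 kHz.
21.3 kHz ≤ fs/2 = 22.75 kHz, appears at 21.3 kHz.
105.8 kHz mod fs = 14.8 kHz.
14.8 kHz ≤ fs/2 = 22.75 kHz, appears at 14.8 kHz.
69.5 kHz mod fs = 24 kHz.
24 kHz > fs/2 = 22.75 kHz, folds to fs − 24 kHz = 21.5 kHz.
Distinct values: {2.8 kHz, 12.7 kHz, 14.8 kHz, 21.3 kHz, 21.5 kHz}.

2.8 kHz, 12.7 kHz, 14.8 kHz, 21.3 kHz, 21.5 kHz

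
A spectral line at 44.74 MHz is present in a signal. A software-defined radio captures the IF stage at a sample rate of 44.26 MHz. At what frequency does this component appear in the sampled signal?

0.48 MHz

44.74 MHz mod fs = 0.48 MHz.
0.48 MHz ≤ fs/2 = 22.13 MHz, appears at 0.48 MHz.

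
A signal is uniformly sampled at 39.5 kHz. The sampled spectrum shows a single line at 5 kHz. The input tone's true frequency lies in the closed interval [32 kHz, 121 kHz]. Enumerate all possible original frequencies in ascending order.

Frequencies that alias to 5 kHz are k·fs ± 5 kHz for integer k ≥ 0.
k=0: 5 kHz.
k=1: 34.5 kHz, 44.5 kHz.
k=2: 74 kHz, 84 kHz.
k=3: 113.5 kHz, 123.5 kHz.
k=4: 153 kHz, 163 kHz.
Within [32 kHz, 121 kHz]: 34.5 kHz, 44.5 kHz, 74 kHz, 84 kHz, 113.5 kHz.

34.5 kHz, 44.5 kHz, 74 kHz, 84 kHz, 113.5 kHz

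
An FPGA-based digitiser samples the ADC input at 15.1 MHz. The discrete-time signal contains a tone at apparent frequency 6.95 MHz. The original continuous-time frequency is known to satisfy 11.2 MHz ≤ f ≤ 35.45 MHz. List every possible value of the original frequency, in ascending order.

Frequencies that alias to 6.95 MHz are k·fs ± 6.95 MHz for integer k ≥ 0.
k=0: 6.95 MHz.
k=1: 8.15 MHz, 22.05 MHz.
k=2: 23.25 MHz, 37.15 MHz.
k=3: 38.35 MHz, 52.25 MHz.
Within [11.2 MHz, 35.45 MHz]: 22.05 MHz, 23.25 MHz.

22.05 MHz, 23.25 MHz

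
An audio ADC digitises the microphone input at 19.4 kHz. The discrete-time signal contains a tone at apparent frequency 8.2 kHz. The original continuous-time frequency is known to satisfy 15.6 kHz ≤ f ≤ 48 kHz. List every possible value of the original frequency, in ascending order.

27.6 kHz, 30.6 kHz, 47 kHz

Frequencies that alias to 8.2 kHz are k·fs ± 8.2 kHz for integer k ≥ 0.
k=0: 8.2 kHz.
k=1: 11.2 kHz, 27.6 kHz.
k=2: 30.6 kHz, 47 kHz.
k=3: 50 kHz, 66.4 kHz.
Within [15.6 kHz, 48 kHz]: 27.6 kHz, 30.6 kHz, 47 kHz.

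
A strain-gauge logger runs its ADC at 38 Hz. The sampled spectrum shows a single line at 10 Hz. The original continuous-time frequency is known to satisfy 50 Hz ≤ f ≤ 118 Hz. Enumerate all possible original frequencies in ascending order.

Frequencies that alias to 10 Hz are k·fs ± 10 Hz for integer k ≥ 0.
k=0: 10 Hz.
k=1: 28 Hz, 48 Hz.
k=2: 66 Hz, 86 Hz.
k=3: 104 Hz, 124 Hz.
k=4: 142 Hz, 162 Hz.
Within [50 Hz, 118 Hz]: 66 Hz, 86 Hz, 104 Hz.

66 Hz, 86 Hz, 104 Hz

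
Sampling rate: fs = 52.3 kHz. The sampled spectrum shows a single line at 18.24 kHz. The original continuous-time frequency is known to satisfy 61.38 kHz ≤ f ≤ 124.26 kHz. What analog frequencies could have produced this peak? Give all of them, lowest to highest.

70.54 kHz, 86.36 kHz, 122.84 kHz

Frequencies that alias to 18.24 kHz are k·fs ± 18.24 kHz for integer k ≥ 0.
k=0: 18.24 kHz.
k=1: 34.06 kHz, 70.54 kHz.
k=2: 86.36 kHz, 122.84 kHz.
k=3: 138.66 kHz, 175.14 kHz.
Within [61.38 kHz, 124.26 kHz]: 70.54 kHz, 86.36 kHz, 122.84 kHz.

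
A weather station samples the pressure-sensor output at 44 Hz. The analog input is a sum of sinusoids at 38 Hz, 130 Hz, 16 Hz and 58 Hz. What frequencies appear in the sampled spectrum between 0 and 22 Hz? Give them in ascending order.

fs/2 = 22 Hz.
38 Hz > fs/2 = 22 Hz, folds to fs − 38 Hz = 6 Hz.
130 Hz mod fs = 42 Hz.
42 Hz > fs/2 = 22 Hz, folds to fs − 42 Hz = 2 Hz.
16 Hz ≤ fs/2 = 22 Hz, passes unchanged.
58 Hz mod fs = 14 Hz.
14 Hz ≤ fs/2 = 22 Hz, appears at 14 Hz.
Distinct values: {2 Hz, 6 Hz, 14 Hz, 16 Hz}.

2 Hz, 6 Hz, 14 Hz, 16 Hz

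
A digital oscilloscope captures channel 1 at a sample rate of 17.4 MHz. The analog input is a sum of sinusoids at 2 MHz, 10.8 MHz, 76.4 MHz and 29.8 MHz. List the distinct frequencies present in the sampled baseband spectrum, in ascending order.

fs/2 = 8.7 MHz.
2 MHz ≤ fs/2 = 8.7 MHz, passes unchanged.
10.8 MHz > fs/2 = 8.7 MHz, folds to fs − 10.8 MHz = 6.6 MHz.
76.4 MHz mod fs = 6.8 MHz.
6.8 MHz ≤ fs/2 = 8.7 MHz, appears at 6.8 MHz.
29.8 MHz mod fs = 12.4 MHz.
12.4 MHz > fs/2 = 8.7 MHz, folds to fs − 12.4 MHz = 5 MHz.
Distinct values: {2 MHz, 5 MHz, 6.6 MHz, 6.8 MHz}.

2 MHz, 5 MHz, 6.6 MHz, 6.8 MHz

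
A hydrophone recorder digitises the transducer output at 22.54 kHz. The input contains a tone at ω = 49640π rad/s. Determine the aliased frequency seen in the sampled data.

2.28 kHz

ω = 49640π rad/s → f = ω/(2π) = 24820 Hz = 24.82 kHz.
24.82 kHz mod fs = 2.28 kHz.
2.28 kHz ≤ fs/2 = 11.27 kHz, appears at 2.28 kHz.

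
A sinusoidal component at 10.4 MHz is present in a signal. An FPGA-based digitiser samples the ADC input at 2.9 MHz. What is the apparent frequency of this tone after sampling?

1.2 MHz

10.4 MHz mod fs = 1.7 MHz.
1.7 MHz > fs/2 = 1.45 MHz, folds to fs − 1.7 MHz = 1.2 MHz.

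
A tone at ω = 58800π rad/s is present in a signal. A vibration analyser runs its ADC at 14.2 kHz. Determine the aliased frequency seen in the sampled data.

ω = 58800π rad/s → f = ω/(2π) = 29400 Hz = 29.4 kHz.
29.4 kHz mod fs = 1 kHz.
1 kHz ≤ fs/2 = 7.1 kHz, appears at 1 kHz.

1 kHz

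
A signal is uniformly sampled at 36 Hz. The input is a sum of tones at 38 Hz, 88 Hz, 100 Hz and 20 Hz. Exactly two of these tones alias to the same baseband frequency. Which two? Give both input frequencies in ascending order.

fs/2 = 18 Hz.
38 Hz mod fs = 2 Hz.
2 Hz ≤ fs/2 = 18 Hz, appears at 2 Hz.
88 Hz mod fs = 16 Hz.
16 Hz ≤ fs/2 = 18 Hz, appears at 16 Hz.
100 Hz mod fs = 28 Hz.
28 Hz > fs/2 = 18 Hz, folds to fs − 28 Hz = 8 Hz.
20 Hz > fs/2 = 18 Hz, folds to fs − 20 Hz = 16 Hz.
20 Hz and 88 Hz both map to 16 Hz.

20 Hz, 88 Hz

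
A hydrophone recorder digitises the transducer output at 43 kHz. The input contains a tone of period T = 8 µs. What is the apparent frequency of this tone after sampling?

T = 8 µs → f = 1/T = 125 kHz.
125 kHz mod fs = 39 kHz.
39 kHz > fs/2 = 21.5 kHz, folds to fs − 39 kHz = 4 kHz.

4 kHz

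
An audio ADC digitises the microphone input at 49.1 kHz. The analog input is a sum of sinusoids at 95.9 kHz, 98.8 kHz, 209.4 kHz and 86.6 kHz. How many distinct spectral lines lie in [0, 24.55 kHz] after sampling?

fs/2 = 24.55 kHz.
95.9 kHz mod fs = 46.8 kHz.
46.8 kHz > fs/2 = 24.55 kHz, folds to fs − 46.8 kHz = 2.3 kHz.
98.8 kHz mod fs = 0.6 kHz.
0.6 kHz ≤ fs/2 = 24.55 kHz, appears at 0.6 kHz.
209.4 kHz mod fs = 13 kHz.
13 kHz ≤ fs/2 = 24.55 kHz, appears at 13 kHz.
86.6 kHz mod fs = 37.5 kHz.
37.5 kHz > fs/2 = 24.55 kHz, folds to fs − 37.5 kHz = 11.6 kHz.
Distinct values: {0.6 kHz, 2.3 kHz, 11.6 kHz, 13 kHz} → 4.

4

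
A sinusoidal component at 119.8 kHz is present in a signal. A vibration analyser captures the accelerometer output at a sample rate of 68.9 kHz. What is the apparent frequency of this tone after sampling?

18 kHz

119.8 kHz mod fs = 50.9 kHz.
50.9 kHz > fs/2 = 34.45 kHz, folds to fs − 50.9 kHz = 18 kHz.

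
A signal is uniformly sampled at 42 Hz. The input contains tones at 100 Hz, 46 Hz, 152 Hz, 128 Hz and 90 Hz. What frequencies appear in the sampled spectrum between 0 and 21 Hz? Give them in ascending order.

2 Hz, 4 Hz, 6 Hz, 16 Hz

fs/2 = 21 Hz.
100 Hz mod fs = 16 Hz.
16 Hz ≤ fs/2 = 21 Hz, appears at 16 Hz.
46 Hz mod fs = 4 Hz.
4 Hz ≤ fs/2 = 21 Hz, appears at 4 Hz.
152 Hz mod fs = 26 Hz.
26 Hz > fs/2 = 21 Hz, folds to fs − 26 Hz = 16 Hz.
128 Hz mod fs = 2 Hz.
2 Hz ≤ fs/2 = 21 Hz, appears at 2 Hz.
90 Hz mod fs = 6 Hz.
6 Hz ≤ fs/2 = 21 Hz, appears at 6 Hz.
Distinct values: {2 Hz, 4 Hz, 6 Hz, 16 Hz}.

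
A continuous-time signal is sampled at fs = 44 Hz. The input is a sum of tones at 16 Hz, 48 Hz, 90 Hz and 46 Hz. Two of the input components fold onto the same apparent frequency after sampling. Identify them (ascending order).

fs/2 = 22 Hz.
16 Hz ≤ fs/2 = 22 Hz, passes unchanged.
48 Hz mod fs = 4 Hz.
4 Hz ≤ fs/2 = 22 Hz, appears at 4 Hz.
90 Hz mod fs = 2 Hz.
2 Hz ≤ fs/2 = 22 Hz, appears at 2 Hz.
46 Hz mod fs = 2 Hz.
2 Hz ≤ fs/2 = 22 Hz, appears at 2 Hz.
46 Hz and 90 Hz both map to 2 Hz.

46 Hz, 90 Hz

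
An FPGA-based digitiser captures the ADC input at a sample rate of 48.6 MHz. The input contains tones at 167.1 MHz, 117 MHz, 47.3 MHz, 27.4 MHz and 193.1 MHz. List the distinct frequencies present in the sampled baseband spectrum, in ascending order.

fs/2 = 24.3 MHz.
167.1 MHz mod fs = 21.3 MHz.
21.3 MHz ≤ fs/2 = 24.3 MHz, appears at 21.3 MHz.
117 MHz mod fs = 19.8 MHz.
19.8 MHz ≤ fs/2 = 24.3 MHz, appears at 19.8 MHz.
47.3 MHz > fs/2 = 24.3 MHz, folds to fs − 47.3 MHz = 1.3 MHz.
27.4 MHz > fs/2 = 24.3 MHz, folds to fs − 27.4 MHz = 21.2 MHz.
193.1 MHz mod fs = 47.3 MHz.
47.3 MHz > fs/2 = 24.3 MHz, folds to fs − 47.3 MHz = 1.3 MHz.
Distinct values: {1.3 MHz, 19.8 MHz, 21.2 MHz, 21.3 MHz}.

1.3 MHz, 19.8 MHz, 21.2 MHz, 21.3 MHz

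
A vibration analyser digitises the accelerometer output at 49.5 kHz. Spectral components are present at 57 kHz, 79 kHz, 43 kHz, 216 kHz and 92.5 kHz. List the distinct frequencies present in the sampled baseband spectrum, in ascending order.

fs/2 = 24.75 kHz.
57 kHz mod fs = 7.5 kHz.
7.5 kHz ≤ fs/2 = 24.75 kHz, appears at 7.5 kHz.
79 kHz mod fs = 29.5 kHz.
29.5 kHz > fs/2 = 24.75 kHz, folds to fs − 29.5 kHz = 20 kHz.
43 kHz > fs/2 = 24.75 kHz, folds to fs − 43 kHz = 6.5 kHz.
216 kHz mod fs = 18 kHz.
18 kHz ≤ fs/2 = 24.75 kHz, appears at 18 kHz.
92.5 kHz mod fs = 43 kHz.
43 kHz > fs/2 = 24.75 kHz, folds to fs − 43 kHz = 6.5 kHz.
Distinct values: {6.5 kHz, 7.5 kHz, 18 kHz, 20 kHz}.

6.5 kHz, 7.5 kHz, 18 kHz, 20 kHz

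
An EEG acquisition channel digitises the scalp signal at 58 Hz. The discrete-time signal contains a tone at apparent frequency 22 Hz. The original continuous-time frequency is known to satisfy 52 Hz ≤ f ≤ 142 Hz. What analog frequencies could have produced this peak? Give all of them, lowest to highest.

Frequencies that alias to 22 Hz are k·fs ± 22 Hz for integer k ≥ 0.
k=0: 22 Hz.
k=1: 36 Hz, 80 Hz.
k=2: 94 Hz, 138 Hz.
k=3: 152 Hz, 196 Hz.
Within [52 Hz, 142 Hz]: 80 Hz, 94 Hz, 138 Hz.

80 Hz, 94 Hz, 138 Hz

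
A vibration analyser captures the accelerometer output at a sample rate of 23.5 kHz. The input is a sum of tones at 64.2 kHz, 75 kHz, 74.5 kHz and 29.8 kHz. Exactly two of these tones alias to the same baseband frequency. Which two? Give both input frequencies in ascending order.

fs/2 = 11.75 kHz.
64.2 kHz mod fs = 17.2 kHz.
17.2 kHz > fs/2 = 11.75 kHz, folds to fs − 17.2 kHz = 6.3 kHz.
75 kHz mod fs = 4.5 kHz.
4.5 kHz ≤ fs/2 = 11.75 kHz, appears at 4.5 kHz.
74.5 kHz mod fs = 4 kHz.
4 kHz ≤ fs/2 = 11.75 kHz, appears at 4 kHz.
29.8 kHz mod fs = 6.3 kHz.
6.3 kHz ≤ fs/2 = 11.75 kHz, appears at 6.3 kHz.
29.8 kHz and 64.2 kHz both map to 6.3 kHz.

29.8 kHz, 64.2 kHz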